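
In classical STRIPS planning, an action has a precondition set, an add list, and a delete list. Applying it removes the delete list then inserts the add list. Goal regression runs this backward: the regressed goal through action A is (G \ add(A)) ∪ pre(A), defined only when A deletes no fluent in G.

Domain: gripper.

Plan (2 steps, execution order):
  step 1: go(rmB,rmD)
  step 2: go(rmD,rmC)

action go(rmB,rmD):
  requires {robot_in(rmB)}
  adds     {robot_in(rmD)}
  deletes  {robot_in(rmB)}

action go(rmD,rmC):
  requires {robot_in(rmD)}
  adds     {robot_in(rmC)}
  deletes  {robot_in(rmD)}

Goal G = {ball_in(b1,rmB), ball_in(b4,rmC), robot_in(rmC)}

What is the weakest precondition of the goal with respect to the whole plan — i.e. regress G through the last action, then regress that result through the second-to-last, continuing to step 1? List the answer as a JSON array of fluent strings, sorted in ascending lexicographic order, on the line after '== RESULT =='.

Regress step by step:
  through step 2 (go(rmD,rmC)): drop {robot_in(rmC)}, keep {ball_in(b1,rmB), ball_in(b4,rmC)}, require {robot_in(rmD)}
    → {ball_in(b1,rmB), ball_in(b4,rmC), robot_in(rmD)}
  through step 1 (go(rmB,rmD)): drop {robot_in(rmD)}, keep {ball_in(b1,rmB), ball_in(b4,rmC)}, require {robot_in(rmB)}
    → {ball_in(b1,rmB), ball_in(b4,rmC), robot_in(rmB)}

== RESULT ==
["ball_in(b1,rmB)", "ball_in(b4,rmC)", "robot_in(rmB)"]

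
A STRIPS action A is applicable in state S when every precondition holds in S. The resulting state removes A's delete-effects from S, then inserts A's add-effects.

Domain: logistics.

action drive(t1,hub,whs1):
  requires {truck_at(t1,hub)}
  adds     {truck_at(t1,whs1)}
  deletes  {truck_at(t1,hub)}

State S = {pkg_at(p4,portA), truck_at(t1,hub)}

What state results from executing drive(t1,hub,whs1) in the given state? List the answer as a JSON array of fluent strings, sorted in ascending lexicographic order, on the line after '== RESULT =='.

Compute (S \ del) ∪ add:
  pre ⊆ S: {truck_at(t1,hub)} ⊆ S  — applicable
  S \ del = {pkg_at(p4,portA)}
  ∪ add   = {pkg_at(p4,portA), truck_at(t1,whs1)}

== RESULT ==
["pkg_at(p4,portA)", "truck_at(t1,whs1)"]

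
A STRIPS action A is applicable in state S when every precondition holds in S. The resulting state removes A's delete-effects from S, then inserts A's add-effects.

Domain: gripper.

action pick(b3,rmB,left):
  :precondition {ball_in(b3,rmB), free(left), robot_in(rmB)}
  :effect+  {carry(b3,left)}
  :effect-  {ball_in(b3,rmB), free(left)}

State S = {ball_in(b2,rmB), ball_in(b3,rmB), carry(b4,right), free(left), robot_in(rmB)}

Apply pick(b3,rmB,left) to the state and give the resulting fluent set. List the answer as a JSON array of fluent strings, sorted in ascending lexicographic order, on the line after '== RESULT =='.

Compute (S \ del) ∪ add:
  pre ⊆ S: {ball_in(b3,rmB), free(left), robot_in(rmB)} ⊆ S  — applicable
  S \ del = {ball_in(b2,rmB), carry(b4,right), robot_in(rmB)}
  ∪ add   = {ball_in(b2,rmB), carry(b3,left), carry(b4,right), robot_in(rmB)}

== RESULT ==
["ball_in(b2,rmB)", "carry(b3,left)", "carry(b4,right)", "robot_in(rmB)"]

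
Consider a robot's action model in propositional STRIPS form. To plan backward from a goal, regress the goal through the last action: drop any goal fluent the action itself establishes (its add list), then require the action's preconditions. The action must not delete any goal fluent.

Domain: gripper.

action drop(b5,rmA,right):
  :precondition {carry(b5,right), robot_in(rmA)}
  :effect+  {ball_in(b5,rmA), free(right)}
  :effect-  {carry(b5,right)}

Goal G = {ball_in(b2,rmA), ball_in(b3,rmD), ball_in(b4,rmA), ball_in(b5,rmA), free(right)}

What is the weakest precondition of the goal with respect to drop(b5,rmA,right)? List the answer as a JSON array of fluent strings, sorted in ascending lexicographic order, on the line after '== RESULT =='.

Regress:
  G ∩ del = {}  (empty — regression defined)
  G \ add = {ball_in(b2,rmA), ball_in(b3,rmD), ball_in(b4,rmA), ball_in(b5,rmA), free(right)} \ {ball_in(b5,rmA), free(right)} = {ball_in(b2,rmA), ball_in(b3,rmD), ball_in(b4,rmA)}
  ∪ pre   = {ball_in(b2,rmA), ball_in(b3,rmD), ball_in(b4,rmA)} ∪ {carry(b5,right), robot_in(rmA)}
          = {ball_in(b2,rmA), ball_in(b3,rmD), ball_in(b4,rmA), carry(b5,right), robot_in(rmA)}

== RESULT ==
["ball_in(b2,rmA)", "ball_in(b3,rmD)", "ball_in(b4,rmA)", "carry(b5,right)", "robot_in(rmA)"]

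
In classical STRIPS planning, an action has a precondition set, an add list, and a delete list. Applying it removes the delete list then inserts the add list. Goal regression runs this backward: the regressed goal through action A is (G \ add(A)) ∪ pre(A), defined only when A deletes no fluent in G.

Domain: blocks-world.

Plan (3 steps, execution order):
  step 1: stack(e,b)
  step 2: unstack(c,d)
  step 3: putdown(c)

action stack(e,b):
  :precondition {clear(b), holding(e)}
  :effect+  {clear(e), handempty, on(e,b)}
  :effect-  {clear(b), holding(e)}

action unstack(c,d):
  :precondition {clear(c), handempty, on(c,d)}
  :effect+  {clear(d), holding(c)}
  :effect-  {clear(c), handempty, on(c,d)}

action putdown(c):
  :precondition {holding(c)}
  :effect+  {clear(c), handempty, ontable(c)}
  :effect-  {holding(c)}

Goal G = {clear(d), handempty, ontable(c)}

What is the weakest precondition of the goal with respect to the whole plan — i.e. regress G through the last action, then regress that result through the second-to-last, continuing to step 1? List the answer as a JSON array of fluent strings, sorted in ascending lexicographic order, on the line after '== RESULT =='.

Regress step by step:
  through step 3 (putdown(c)): drop {handempty, ontable(c)}, keep {clear(d)}, require {holding(c)}
    → {clear(d), holding(c)}
  through step 2 (unstack(c,d)): drop {clear(d), holding(c)}, keep {}, require {clear(c), handempty, on(c,d)}
    → {clear(c), handempty, on(c,d)}
  through step 1 (stack(e,b)): drop {handempty}, keep {clear(c), on(c,d)}, require {clear(b), holding(e)}
    → {clear(b), clear(c), holding(e), on(c,d)}

== RESULT ==
["clear(b)", "clear(c)", "holding(e)", "on(c,d)"]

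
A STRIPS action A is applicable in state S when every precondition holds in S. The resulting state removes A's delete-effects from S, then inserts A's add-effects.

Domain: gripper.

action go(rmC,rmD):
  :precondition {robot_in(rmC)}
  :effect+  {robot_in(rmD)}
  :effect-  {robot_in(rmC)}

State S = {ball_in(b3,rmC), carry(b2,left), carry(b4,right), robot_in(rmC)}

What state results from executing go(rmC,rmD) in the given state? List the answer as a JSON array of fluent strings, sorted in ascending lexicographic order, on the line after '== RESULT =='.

Progress:
  pre ⊆ S: {robot_in(rmC)} ⊆ S  — applicable
  S \ del = {ball_in(b3,rmC), carry(b2,left), carry(b4,right)}
  ∪ add   = {ball_in(b3,rmC), carry(b2,left), carry(b4,right), robot_in(rmD)}

== RESULT ==
["ball_in(b3,rmC)", "carry(b2,left)", "carry(b4,right)", "robot_in(rmD)"]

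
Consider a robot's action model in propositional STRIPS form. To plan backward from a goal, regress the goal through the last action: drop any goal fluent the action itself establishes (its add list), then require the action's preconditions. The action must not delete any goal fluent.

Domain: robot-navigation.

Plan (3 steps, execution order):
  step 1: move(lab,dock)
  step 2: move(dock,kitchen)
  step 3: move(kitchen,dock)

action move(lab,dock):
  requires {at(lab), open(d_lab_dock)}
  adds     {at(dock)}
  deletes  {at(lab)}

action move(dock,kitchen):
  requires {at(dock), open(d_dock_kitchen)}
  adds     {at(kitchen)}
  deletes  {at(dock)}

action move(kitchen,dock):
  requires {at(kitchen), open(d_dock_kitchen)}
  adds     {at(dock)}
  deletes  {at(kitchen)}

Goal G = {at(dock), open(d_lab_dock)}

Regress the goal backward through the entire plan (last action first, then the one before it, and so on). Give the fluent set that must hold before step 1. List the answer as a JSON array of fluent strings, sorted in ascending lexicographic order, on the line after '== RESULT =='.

Regress step by step:
  through step 3 (move(kitchen,dock)): drop {at(dock)}, keep {open(d_lab_dock)}, require {at(kitchen), open(d_dock_kitchen)}
    → {at(kitchen), open(d_dock_kitchen), open(d_lab_dock)}
  through step 2 (move(dock,kitchen)): drop {at(kitchen)}, keep {open(d_dock_kitchen), open(d_lab_dock)}, require {at(dock), open(d_dock_kitchen)}
    → {at(dock), open(d_dock_kitchen), open(d_lab_dock)}
  through step 1 (move(lab,dock)): drop {at(dock)}, keep {open(d_dock_kitchen), open(d_lab_dock)}, require {at(lab), open(d_lab_dock)}
    → {at(lab), open(d_dock_kitchen), open(d_lab_dock)}

== RESULT ==
["at(lab)", "open(d_dock_kitchen)", "open(d_lab_dock)"]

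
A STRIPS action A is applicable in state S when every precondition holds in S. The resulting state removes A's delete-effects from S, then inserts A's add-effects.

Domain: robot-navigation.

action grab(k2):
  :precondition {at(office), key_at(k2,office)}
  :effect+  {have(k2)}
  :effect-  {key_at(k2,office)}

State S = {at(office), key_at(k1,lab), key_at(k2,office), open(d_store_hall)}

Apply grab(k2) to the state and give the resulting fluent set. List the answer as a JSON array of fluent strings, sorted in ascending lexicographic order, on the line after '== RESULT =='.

Compute (S \ del) ∪ add:
  pre ⊆ S: {at(office), key_at(k2,office)} ⊆ S  — applicable
  S \ del = {at(office), key_at(k1,lab), open(d_store_hall)}
  ∪ add   = {at(office), have(k2), key_at(k1,lab), open(d_store_hall)}

== RESULT ==
["at(office)", "have(k2)", "key_at(k1,lab)", "open(d_store_hall)"]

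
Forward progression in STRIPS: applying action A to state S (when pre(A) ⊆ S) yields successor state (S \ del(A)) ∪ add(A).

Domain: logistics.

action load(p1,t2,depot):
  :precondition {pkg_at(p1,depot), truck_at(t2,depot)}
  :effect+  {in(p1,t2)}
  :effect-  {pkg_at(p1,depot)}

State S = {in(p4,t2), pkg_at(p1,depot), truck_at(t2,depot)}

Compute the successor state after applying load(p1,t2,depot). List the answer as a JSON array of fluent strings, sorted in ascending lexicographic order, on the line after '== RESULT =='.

Compute (S \ del) ∪ add:
  pre ⊆ S: {pkg_at(p1,depot), truck_at(t2,depot)} ⊆ S  — applicable
  S \ del = {in(p4,t2), truck_at(t2,depot)}
  ∪ add   = {in(p1,t2), in(p4,t2), truck_at(t2,depot)}

== RESULT ==
["in(p1,t2)", "in(p4,t2)", "truck_at(t2,depot)"]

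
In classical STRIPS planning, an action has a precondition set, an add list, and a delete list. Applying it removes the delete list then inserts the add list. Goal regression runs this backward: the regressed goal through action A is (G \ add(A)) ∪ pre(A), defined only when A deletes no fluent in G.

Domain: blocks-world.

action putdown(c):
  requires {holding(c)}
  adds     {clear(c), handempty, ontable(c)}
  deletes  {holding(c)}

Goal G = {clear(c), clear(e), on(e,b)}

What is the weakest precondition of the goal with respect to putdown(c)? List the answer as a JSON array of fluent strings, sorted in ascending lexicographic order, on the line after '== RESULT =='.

Regress:
  G ∩ del = {}  (empty — regression defined)
  G \ add = {clear(c), clear(e), on(e,b)} \ {clear(c), handempty, ontable(c)} = {clear(e), on(e,b)}
  ∪ pre   = {clear(e), on(e,b)} ∪ {holding(c)}
          = {clear(e), holding(c), on(e,b)}

== RESULT ==
["clear(e)", "holding(c)", "on(e,b)"]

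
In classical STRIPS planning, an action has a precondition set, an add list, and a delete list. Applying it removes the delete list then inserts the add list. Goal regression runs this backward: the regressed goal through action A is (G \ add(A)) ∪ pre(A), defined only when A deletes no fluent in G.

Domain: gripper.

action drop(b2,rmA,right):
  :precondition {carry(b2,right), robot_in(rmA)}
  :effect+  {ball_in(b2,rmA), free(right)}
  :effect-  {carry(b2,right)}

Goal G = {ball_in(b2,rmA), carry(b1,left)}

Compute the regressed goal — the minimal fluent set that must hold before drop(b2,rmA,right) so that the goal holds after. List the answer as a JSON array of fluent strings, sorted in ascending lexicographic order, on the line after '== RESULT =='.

Regress:
  G ∩ del = {}  (empty — regression defined)
  G \ add = {ball_in(b2,rmA), carry(b1,left)} \ {ball_in(b2,rmA), free(right)} = {carry(b1,left)}
  ∪ pre   = {carry(b1,left)} ∪ {carry(b2,right), robot_in(rmA)}
          = {carry(b1,left), carry(b2,right), robot_in(rmA)}

== RESULT ==
["carry(b1,left)", "carry(b2,right)", "robot_in(rmA)"]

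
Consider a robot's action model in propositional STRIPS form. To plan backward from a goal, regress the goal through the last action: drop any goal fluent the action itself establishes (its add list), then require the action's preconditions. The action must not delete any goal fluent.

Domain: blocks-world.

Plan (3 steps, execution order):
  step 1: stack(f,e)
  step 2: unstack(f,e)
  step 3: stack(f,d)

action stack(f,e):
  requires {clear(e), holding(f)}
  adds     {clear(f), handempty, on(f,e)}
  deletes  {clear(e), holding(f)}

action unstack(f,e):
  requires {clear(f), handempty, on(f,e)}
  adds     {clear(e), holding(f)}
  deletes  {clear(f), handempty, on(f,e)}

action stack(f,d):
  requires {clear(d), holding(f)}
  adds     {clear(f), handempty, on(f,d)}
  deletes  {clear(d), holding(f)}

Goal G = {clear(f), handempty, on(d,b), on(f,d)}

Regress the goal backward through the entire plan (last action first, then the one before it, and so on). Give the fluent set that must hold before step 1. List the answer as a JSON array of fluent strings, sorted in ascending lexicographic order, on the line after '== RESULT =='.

Work backward from the goal:
  through step 3 (stack(f,d)): drop {clear(f), handempty, on(f,d)}, keep {on(d,b)}, require {clear(d), holding(f)}
    → {clear(d), holding(f), on(d,b)}
  through step 2 (unstack(f,e)): drop {holding(f)}, keep {clear(d), on(d,b)}, require {clear(f), handempty, on(f,e)}
    → {clear(d), clear(f), handempty, on(d,b), on(f,e)}
  through step 1 (stack(f,e)): drop {clear(f), handempty, on(f,e)}, keep {clear(d), on(d,b)}, require {clear(e), holding(f)}
    → {clear(d), clear(e), holding(f), on(d,b)}

== RESULT ==
["clear(d)", "clear(e)", "holding(f)", "on(d,b)"]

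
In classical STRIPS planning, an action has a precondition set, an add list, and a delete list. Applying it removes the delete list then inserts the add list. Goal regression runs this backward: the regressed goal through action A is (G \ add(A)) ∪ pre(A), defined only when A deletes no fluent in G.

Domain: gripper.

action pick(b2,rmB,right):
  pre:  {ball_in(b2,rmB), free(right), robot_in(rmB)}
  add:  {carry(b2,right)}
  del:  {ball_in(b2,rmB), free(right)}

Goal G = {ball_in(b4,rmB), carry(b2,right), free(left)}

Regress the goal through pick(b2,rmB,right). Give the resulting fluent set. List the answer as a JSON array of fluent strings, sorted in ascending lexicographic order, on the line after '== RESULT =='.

Compute (G \ add) ∪ pre:
  G ∩ del = {}  (empty — regression defined)
  G \ add = {ball_in(b4,rmB), carry(b2,right), free(left)} \ {carry(b2,right)} = {ball_in(b4,rmB), free(left)}
  ∪ pre   = {ball_in(b4,rmB), free(left)} ∪ {ball_in(b2,rmB), free(right), robot_in(rmB)}
          = {ball_in(b2,rmB), ball_in(b4,rmB), free(left), free(right), robot_in(rmB)}

== RESULT ==
["ball_in(b2,rmB)", "ball_in(b4,rmB)", "free(left)", "free(right)", "robot_in(rmB)"]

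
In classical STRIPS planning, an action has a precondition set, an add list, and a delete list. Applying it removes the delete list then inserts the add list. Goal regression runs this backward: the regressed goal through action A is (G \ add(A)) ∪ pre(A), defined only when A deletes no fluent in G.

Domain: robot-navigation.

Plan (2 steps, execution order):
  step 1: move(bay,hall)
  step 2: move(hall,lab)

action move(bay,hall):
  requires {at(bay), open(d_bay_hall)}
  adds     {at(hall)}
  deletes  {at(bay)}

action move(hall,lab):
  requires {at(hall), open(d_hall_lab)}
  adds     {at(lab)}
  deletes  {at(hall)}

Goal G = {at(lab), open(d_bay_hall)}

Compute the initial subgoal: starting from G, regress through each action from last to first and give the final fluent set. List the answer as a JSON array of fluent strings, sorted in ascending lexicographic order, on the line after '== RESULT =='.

Regress step by step:
  through step 2 (move(hall,lab)): drop {at(lab)}, keep {open(d_bay_hall)}, require {at(hall), open(d_hall_lab)}
    → {at(hall), open(d_bay_hall), open(d_hall_lab)}
  through step 1 (move(bay,hall)): drop {at(hall)}, keep {open(d_bay_hall), open(d_hall_lab)}, require {at(bay), open(d_bay_hall)}
    → {at(bay), open(d_bay_hall), open(d_hall_lab)}

== RESULT ==
["at(bay)", "open(d_bay_hall)", "open(d_hall_lab)"]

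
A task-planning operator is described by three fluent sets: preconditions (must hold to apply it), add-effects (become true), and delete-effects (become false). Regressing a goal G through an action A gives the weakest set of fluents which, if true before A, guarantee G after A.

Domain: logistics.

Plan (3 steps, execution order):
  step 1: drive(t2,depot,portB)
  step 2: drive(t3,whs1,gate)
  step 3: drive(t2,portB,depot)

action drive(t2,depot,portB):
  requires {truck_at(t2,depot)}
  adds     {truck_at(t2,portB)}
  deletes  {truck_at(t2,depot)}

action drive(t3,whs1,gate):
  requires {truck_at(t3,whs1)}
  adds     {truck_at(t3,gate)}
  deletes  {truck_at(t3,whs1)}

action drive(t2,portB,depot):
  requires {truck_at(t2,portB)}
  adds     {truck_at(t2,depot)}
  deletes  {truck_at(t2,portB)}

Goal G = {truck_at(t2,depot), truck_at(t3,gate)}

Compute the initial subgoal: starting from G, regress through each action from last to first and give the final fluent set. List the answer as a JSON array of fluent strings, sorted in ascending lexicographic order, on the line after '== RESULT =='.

Regress step by step:
  through step 3 (drive(t2,portB,depot)): drop {truck_at(t2,depot)}, keep {truck_at(t3,gate)}, require {truck_at(t2,portB)}
    → {truck_at(t2,portB), truck_at(t3,gate)}
  through step 2 (drive(t3,whs1,gate)): drop {truck_at(t3,gate)}, keep {truck_at(t2,portB)}, require {truck_at(t3,whs1)}
    → {truck_at(t2,portB), truck_at(t3,whs1)}
  through step 1 (drive(t2,depot,portB)): drop {truck_at(t2,portB)}, keep {truck_at(t3,whs1)}, require {truck_at(t2,depot)}
    → {truck_at(t2,depot), truck_at(t3,whs1)}

== RESULT ==
["truck_at(t2,depot)", "truck_at(t3,whs1)"]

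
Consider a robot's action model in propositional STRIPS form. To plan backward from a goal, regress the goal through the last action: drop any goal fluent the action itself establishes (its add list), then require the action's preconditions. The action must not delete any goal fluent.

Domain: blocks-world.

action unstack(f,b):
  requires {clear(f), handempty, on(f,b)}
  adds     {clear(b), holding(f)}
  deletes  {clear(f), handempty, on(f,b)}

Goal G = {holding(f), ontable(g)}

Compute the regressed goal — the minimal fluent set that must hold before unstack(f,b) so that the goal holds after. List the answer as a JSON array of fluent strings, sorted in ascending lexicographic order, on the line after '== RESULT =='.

Compute (G \ add) ∪ pre:
  G ∩ del = {}  (empty — regression defined)
  G \ add = {holding(f), ontable(g)} \ {clear(b), holding(f)} = {ontable(g)}
  ∪ pre   = {ontable(g)} ∪ {clear(f), handempty, on(f,b)}
          = {clear(f), handempty, on(f,b), ontable(g)}

== RESULT ==
["clear(f)", "handempty", "on(f,b)", "ontable(g)"]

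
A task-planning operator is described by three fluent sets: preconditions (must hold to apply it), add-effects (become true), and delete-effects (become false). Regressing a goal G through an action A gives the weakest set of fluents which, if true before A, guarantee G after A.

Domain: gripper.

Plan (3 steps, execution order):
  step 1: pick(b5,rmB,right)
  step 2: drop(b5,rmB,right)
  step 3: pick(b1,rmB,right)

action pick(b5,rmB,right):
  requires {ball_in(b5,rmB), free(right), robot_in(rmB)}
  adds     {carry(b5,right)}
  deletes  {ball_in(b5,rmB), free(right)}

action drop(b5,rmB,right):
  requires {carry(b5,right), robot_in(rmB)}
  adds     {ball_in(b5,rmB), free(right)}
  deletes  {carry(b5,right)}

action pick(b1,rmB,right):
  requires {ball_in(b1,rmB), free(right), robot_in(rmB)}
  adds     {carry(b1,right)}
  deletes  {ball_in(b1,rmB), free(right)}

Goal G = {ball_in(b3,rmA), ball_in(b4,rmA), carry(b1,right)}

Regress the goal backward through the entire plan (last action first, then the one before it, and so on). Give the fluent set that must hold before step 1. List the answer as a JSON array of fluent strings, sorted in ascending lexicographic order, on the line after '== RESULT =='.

Regress step by step:
  through step 3 (pick(b1,rmB,right)): drop {carry(b1,right)}, keep {ball_in(b3,rmA), ball_in(b4,rmA)}, require {ball_in(b1,rmB), free(right), robot_in(rmB)}
    → {ball_in(b1,rmB), ball_in(b3,rmA), ball_in(b4,rmA), free(right), robot_in(rmB)}
  through step 2 (drop(b5,rmB,right)): drop {free(right)}, keep {ball_in(b1,rmB), ball_in(b3,rmA), ball_in(b4,rmA), robot_in(rmB)}, require {carry(b5,right), robot_in(rmB)}
    → {ball_in(b1,rmB), ball_in(b3,rmA), ball_in(b4,rmA), carry(b5,right), robot_in(rmB)}
  through step 1 (pick(b5,rmB,right)): drop {carry(b5,right)}, keep {ball_in(b1,rmB), ball_in(b3,rmA), ball_in(b4,rmA), robot_in(rmB)}, require {ball_in(b5,rmB), free(right), robot_in(rmB)}
    → {ball_in(b1,rmB), ball_in(b3,rmA), ball_in(b4,rmA), ball_in(b5,rmB), free(right), robot_in(rmB)}

== RESULT ==
["ball_in(b1,rmB)", "ball_in(b3,rmA)", "ball_in(b4,rmA)", "ball_in(b5,rmB)", "free(right)", "robot_in(rmB)"]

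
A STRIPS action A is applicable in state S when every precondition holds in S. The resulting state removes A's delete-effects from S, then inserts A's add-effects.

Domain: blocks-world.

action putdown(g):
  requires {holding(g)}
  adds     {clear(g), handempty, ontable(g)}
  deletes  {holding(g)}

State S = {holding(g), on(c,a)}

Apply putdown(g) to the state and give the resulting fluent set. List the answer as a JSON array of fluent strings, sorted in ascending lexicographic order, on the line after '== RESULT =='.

Progress:
  pre ⊆ S: {holding(g)} ⊆ S  — applicable
  S \ del = {on(c,a)}
  ∪ add   = {clear(g), handempty, on(c,a), ontable(g)}

== RESULT ==
["clear(g)", "handempty", "on(c,a)", "ontable(g)"]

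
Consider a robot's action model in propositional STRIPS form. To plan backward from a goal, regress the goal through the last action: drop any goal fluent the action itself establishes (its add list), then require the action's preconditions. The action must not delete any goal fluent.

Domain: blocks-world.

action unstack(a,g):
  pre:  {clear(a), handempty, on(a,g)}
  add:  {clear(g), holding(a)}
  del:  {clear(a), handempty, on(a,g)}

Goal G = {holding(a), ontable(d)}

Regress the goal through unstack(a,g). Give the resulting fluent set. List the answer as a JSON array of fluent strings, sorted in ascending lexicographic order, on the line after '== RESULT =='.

Regress:
  G ∩ del = {}  (empty — regression defined)
  G \ add = {holding(a), ontable(d)} \ {clear(g), holding(a)} = {ontable(d)}
  ∪ pre   = {ontable(d)} ∪ {clear(a), handempty, on(a,g)}
          = {clear(a), handempty, on(a,g), ontable(d)}

== RESULT ==
["clear(a)", "handempty", "on(a,g)", "ontable(d)"]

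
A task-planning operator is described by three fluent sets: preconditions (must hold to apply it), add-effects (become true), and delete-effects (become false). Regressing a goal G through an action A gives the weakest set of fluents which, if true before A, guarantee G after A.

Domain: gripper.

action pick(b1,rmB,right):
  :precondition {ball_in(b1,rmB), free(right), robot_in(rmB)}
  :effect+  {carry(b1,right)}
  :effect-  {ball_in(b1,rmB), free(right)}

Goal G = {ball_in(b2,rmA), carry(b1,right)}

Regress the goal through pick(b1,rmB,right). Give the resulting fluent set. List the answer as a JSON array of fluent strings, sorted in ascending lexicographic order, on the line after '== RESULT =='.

Compute (G \ add) ∪ pre:
  G ∩ del = {}  (empty — regression defined)
  G \ add = {ball_in(b2,rmA), carry(b1,right)} \ {carry(b1,right)} = {ball_in(b2,rmA)}
  ∪ pre   = {ball_in(b2,rmA)} ∪ {ball_in(b1,rmB), free(right), robot_in(rmB)}
          = {ball_in(b1,rmB), ball_in(b2,rmA), free(right), robot_in(rmB)}

== RESULT ==
["ball_in(b1,rmB)", "ball_in(b2,rmA)", "free(right)", "robot_in(rmB)"]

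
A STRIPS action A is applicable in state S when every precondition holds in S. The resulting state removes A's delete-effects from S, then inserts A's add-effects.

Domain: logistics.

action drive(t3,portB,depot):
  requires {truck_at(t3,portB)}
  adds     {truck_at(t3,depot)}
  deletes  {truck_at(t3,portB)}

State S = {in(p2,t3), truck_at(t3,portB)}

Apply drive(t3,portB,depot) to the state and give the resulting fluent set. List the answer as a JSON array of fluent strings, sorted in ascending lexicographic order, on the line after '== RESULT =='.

Progress:
  pre ⊆ S: {truck_at(t3,portB)} ⊆ S  — applicable
  S \ del = {in(p2,t3)}
  ∪ add   = {in(p2,t3), truck_at(t3,depot)}

== RESULT ==
["in(p2,t3)", "truck_at(t3,depot)"]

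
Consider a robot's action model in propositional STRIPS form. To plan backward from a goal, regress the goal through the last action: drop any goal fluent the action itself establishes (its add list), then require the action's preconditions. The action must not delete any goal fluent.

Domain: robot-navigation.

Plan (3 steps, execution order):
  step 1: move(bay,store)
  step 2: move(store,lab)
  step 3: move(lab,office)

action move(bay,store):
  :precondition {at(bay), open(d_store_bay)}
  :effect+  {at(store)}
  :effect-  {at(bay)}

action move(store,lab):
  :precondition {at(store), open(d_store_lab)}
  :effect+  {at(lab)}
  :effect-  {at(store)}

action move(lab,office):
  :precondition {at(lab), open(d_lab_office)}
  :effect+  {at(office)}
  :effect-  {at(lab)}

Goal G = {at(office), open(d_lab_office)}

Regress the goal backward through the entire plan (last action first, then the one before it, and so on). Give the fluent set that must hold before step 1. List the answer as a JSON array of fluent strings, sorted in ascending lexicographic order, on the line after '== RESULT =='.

Regress step by step:
  through step 3 (move(lab,office)): drop {at(office)}, keep {open(d_lab_office)}, require {at(lab), open(d_lab_office)}
    → {at(lab), open(d_lab_office)}
  through step 2 (move(store,lab)): drop {at(lab)}, keep {open(d_lab_office)}, require {at(store), open(d_store_lab)}
    → {at(store), open(d_lab_office), open(d_store_lab)}
  through step 1 (move(bay,store)): drop {at(store)}, keep {open(d_lab_office), open(d_store_lab)}, require {at(bay), open(d_store_bay)}
    → {at(bay), open(d_lab_office), open(d_store_bay), open(d_store_lab)}

== RESULT ==
["at(bay)", "open(d_lab_office)", "open(d_store_bay)", "open(d_store_lab)"]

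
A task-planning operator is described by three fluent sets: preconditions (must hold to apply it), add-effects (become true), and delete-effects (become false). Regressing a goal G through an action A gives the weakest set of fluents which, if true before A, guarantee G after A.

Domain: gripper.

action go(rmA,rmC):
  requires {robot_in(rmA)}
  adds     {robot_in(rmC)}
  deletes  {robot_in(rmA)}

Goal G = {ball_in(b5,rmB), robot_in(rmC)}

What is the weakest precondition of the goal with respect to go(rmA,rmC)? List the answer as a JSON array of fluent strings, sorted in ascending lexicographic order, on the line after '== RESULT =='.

Compute (G \ add) ∪ pre:
  G ∩ del = {}  (empty — regression defined)
  G \ add = {ball_in(b5,rmB), robot_in(rmC)} \ {robot_in(rmC)} = {ball_in(b5,rmB)}
  ∪ pre   = {ball_in(b5,rmB)} ∪ {robot_in(rmA)}
          = {ball_in(b5,rmB), robot_in(rmA)}

== RESULT ==
["ball_in(b5,rmB)", "robot_in(rmA)"]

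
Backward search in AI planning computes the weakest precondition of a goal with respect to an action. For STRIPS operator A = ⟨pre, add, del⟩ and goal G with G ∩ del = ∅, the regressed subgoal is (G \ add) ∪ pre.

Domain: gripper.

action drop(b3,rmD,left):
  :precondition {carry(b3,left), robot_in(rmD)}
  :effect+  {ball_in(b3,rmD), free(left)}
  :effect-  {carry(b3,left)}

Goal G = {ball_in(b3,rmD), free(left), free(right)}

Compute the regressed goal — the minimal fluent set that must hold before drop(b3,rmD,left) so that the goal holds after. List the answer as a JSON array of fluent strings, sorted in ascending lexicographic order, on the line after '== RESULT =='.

Compute (G \ add) ∪ pre:
  G ∩ del = {}  (empty — regression defined)
  G \ add = {ball_in(b3,rmD), free(left), free(right)} \ {ball_in(b3,rmD), free(left)} = {free(right)}
  ∪ pre   = {free(right)} ∪ {carry(b3,left), robot_in(rmD)}
          = {carry(b3,left), free(right), robot_in(rmD)}

== RESULT ==
["carry(b3,left)", "free(right)", "robot_in(rmD)"]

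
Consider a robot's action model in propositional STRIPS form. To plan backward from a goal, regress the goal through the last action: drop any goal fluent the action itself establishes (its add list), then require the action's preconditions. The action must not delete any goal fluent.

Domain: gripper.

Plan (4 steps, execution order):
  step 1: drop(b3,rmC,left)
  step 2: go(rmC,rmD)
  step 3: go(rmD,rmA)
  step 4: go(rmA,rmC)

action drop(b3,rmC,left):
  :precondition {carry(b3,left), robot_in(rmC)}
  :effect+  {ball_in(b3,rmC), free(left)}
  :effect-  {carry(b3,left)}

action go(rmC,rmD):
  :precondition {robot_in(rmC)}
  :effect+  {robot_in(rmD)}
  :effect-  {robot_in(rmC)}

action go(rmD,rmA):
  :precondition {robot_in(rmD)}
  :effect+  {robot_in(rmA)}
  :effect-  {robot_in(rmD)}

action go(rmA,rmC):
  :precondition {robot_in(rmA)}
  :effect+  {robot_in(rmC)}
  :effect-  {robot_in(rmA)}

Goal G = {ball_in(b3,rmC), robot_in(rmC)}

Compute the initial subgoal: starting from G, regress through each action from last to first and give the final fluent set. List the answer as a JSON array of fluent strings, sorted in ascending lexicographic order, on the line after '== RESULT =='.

Work backward from the goal:
  through step 4 (go(rmA,rmC)): drop {robot_in(rmC)}, keep {ball_in(b3,rmC)}, require {robot_in(rmA)}
    → {ball_in(b3,rmC), robot_in(rmA)}
  through step 3 (go(rmD,rmA)): drop {robot_in(rmA)}, keep {ball_in(b3,rmC)}, require {robot_in(rmD)}
    → {ball_in(b3,rmC), robot_in(rmD)}
  through step 2 (go(rmC,rmD)): drop {robot_in(rmD)}, keep {ball_in(b3,rmC)}, require {robot_in(rmC)}
    → {ball_in(b3,rmC), robot_in(rmC)}
  through step 1 (drop(b3,rmC,left)): drop {ball_in(b3,rmC)}, keep {robot_in(rmC)}, require {carry(b3,left), robot_in(rmC)}
    → {carry(b3,left), robot_in(rmC)}

== RESULT ==
["carry(b3,left)", "robot_in(rmC)"]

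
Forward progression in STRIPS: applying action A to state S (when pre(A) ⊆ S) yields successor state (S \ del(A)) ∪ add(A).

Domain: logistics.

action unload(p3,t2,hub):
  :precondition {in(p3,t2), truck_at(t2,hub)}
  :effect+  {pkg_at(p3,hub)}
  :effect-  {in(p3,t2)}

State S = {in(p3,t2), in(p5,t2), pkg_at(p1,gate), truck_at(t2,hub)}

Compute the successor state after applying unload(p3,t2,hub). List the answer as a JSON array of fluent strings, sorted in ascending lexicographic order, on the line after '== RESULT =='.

Compute (S \ del) ∪ add:
  pre ⊆ S: {in(p3,t2), truck_at(t2,hub)} ⊆ S  — applicable
  S \ del = {in(p5,t2), pkg_at(p1,gate), truck_at(t2,hub)}
  ∪ add   = {in(p5,t2), pkg_at(p1,gate), pkg_at(p3,hub), truck_at(t2,hub)}

== RESULT ==
["in(p5,t2)", "pkg_at(p1,gate)", "pkg_at(p3,hub)", "truck_at(t2,hub)"]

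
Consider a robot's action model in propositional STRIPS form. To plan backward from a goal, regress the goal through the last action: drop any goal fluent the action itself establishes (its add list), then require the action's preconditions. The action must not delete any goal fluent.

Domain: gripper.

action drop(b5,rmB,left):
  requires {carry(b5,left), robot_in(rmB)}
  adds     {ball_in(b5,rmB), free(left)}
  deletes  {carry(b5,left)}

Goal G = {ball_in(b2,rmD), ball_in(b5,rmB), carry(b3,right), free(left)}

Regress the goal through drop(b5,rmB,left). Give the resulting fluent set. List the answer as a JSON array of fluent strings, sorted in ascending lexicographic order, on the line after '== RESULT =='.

Compute (G \ add) ∪ pre:
  G ∩ del = {}  (empty — regression defined)
  G \ add = {ball_in(b2,rmD), ball_in(b5,rmB), carry(b3,right), free(left)} \ {ball_in(b5,rmB), free(left)} = {ball_in(b2,rmD), carry(b3,right)}
  ∪ pre   = {ball_in(b2,rmD), carry(b3,right)} ∪ {carry(b5,left), robot_in(rmB)}
          = {ball_in(b2,rmD), carry(b3,right), carry(b5,left), robot_in(rmB)}

== RESULT ==
["ball_in(b2,rmD)", "carry(b3,right)", "carry(b5,left)", "robot_in(rmB)"]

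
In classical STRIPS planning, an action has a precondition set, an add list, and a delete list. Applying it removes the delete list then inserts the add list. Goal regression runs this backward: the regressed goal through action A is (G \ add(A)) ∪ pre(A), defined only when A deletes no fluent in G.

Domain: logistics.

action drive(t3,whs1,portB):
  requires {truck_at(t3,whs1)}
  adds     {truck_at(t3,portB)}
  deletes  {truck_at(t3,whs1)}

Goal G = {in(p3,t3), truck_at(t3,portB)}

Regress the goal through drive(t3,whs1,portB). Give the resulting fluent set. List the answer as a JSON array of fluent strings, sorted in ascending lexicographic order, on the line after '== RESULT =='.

Regress:
  G ∩ del = {}  (empty — regression defined)
  G \ add = {in(p3,t3), truck_at(t3,portB)} \ {truck_at(t3,portB)} = {in(p3,t3)}
  ∪ pre   = {in(p3,t3)} ∪ {truck_at(t3,whs1)}
          = {in(p3,t3), truck_at(t3,whs1)}

== RESULT ==
["in(p3,t3)", "truck_at(t3,whs1)"]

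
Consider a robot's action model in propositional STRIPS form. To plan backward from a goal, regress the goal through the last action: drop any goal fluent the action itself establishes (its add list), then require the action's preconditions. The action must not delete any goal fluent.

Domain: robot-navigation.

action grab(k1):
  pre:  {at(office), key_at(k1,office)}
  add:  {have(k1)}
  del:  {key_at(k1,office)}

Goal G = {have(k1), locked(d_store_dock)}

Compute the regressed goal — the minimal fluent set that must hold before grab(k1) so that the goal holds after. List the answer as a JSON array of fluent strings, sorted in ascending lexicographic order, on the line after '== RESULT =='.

Regress:
  G ∩ del = {}  (empty — regression defined)
  G \ add = {have(k1), locked(d_store_dock)} \ {have(k1)} = {locked(d_store_dock)}
  ∪ pre   = {locked(d_store_dock)} ∪ {at(office), key_at(k1,office)}
          = {at(office), key_at(k1,office), locked(d_store_dock)}

== RESULT ==
["at(office)", "key_at(k1,office)", "locked(d_store_dock)"]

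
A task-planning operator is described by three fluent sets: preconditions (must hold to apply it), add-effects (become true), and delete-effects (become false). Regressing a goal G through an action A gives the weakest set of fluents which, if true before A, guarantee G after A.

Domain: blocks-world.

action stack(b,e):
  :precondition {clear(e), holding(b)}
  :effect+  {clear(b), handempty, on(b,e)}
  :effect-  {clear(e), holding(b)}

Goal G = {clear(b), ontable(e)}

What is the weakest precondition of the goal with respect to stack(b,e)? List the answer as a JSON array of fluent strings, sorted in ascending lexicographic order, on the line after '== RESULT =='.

Compute (G \ add) ∪ pre:
  G ∩ del = {}  (empty — regression defined)
  G \ add = {clear(b), ontable(e)} \ {clear(b), handempty, on(b,e)} = {ontable(e)}
  ∪ pre   = {ontable(e)} ∪ {clear(e), holding(b)}
          = {clear(e), holding(b), ontable(e)}

== RESULT ==
["clear(e)", "holding(b)", "ontable(e)"]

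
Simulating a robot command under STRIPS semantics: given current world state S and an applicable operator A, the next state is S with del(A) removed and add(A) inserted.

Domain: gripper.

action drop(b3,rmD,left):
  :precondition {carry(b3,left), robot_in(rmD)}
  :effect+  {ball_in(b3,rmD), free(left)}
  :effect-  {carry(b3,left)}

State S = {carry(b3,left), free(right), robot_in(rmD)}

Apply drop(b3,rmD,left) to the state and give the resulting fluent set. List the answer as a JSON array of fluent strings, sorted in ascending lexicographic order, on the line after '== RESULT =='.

Progress:
  pre ⊆ S: {carry(b3,left), robot_in(rmD)} ⊆ S  — applicable
  S \ del = {free(right), robot_in(rmD)}
  ∪ add   = {ball_in(b3,rmD), free(left), free(right), robot_in(rmD)}

== RESULT ==
["ball_in(b3,rmD)", "free(left)", "free(right)", "robot_in(rmD)"]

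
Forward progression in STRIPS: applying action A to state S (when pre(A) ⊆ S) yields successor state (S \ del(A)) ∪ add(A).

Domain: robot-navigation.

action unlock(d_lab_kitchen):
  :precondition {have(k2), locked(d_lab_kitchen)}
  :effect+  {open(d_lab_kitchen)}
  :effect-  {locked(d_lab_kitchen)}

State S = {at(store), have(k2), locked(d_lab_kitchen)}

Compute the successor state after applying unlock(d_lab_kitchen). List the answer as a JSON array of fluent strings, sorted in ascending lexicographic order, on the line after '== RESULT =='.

Compute (S \ del) ∪ add:
  pre ⊆ S: {have(k2), locked(d_lab_kitchen)} ⊆ S  — applicable
  S \ del = {at(store), have(k2)}
  ∪ add   = {at(store), have(k2), open(d_lab_kitchen)}

== RESULT ==
["at(store)", "have(k2)", "open(d_lab_kitchen)"]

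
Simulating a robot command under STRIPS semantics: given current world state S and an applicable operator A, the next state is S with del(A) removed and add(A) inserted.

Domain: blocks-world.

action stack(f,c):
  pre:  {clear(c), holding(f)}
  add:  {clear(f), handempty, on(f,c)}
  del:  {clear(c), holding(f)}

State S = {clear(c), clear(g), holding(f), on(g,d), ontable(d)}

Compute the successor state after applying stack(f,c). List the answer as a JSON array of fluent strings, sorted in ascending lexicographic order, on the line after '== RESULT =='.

Progress:
  pre ⊆ S: {clear(c), holding(f)} ⊆ S  — applicable
  S \ del = {clear(g), on(g,d), ontable(d)}
  ∪ add   = {clear(f), clear(g), handempty, on(f,c), on(g,d), ontable(d)}

== RESULT ==
["clear(f)", "clear(g)", "handempty", "on(f,c)", "on(g,d)", "ontable(d)"]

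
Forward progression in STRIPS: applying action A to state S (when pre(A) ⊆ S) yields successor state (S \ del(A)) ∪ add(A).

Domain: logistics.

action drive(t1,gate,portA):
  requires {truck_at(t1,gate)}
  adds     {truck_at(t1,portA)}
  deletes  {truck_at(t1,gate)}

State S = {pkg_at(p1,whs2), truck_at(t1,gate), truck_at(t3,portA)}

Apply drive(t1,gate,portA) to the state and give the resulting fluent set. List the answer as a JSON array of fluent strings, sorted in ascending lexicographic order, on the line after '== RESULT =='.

Compute (S \ del) ∪ add:
  pre ⊆ S: {truck_at(t1,gate)} ⊆ S  — applicable
  S \ del = {pkg_at(p1,whs2), truck_at(t3,portA)}
  ∪ add   = {pkg_at(p1,whs2), truck_at(t1,portA), truck_at(t3,portA)}

== RESULT ==
["pkg_at(p1,whs2)", "truck_at(t1,portA)", "truck_at(t3,portA)"]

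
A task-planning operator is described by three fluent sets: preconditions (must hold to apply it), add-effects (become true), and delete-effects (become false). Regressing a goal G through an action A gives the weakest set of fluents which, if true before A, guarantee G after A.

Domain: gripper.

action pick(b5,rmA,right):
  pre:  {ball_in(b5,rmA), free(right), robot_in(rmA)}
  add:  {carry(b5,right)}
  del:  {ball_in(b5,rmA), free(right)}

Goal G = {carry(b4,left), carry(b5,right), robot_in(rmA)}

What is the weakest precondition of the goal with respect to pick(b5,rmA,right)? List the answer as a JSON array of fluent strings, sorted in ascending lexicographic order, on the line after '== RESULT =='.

Regress:
  G ∩ del = {}  (empty — regression defined)
  G \ add = {carry(b4,left), carry(b5,right), robot_in(rmA)} \ {carry(b5,right)} = {carry(b4,left), robot_in(rmA)}
  ∪ pre   = {carry(b4,left), robot_in(rmA)} ∪ {ball_in(b5,rmA), free(right), robot_in(rmA)}
          = {ball_in(b5,rmA), carry(b4,left), free(right), robot_in(rmA)}

== RESULT ==
["ball_in(b5,rmA)", "carry(b4,left)", "free(right)", "robot_in(rmA)"]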